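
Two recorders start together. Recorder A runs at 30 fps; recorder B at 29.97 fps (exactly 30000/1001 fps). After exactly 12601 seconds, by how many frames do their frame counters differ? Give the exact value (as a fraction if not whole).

A emits 30 × 12601 = 378030 frames; B emits 30000/1001 × 12601 = 378030000/1001.
Difference = 378030/1001 frames (≈ 377.6523); B is behind A.

378030/1001 frames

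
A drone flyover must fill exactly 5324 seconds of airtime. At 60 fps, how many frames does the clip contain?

319440 frames

Frames = 5324 × 60 = 319440.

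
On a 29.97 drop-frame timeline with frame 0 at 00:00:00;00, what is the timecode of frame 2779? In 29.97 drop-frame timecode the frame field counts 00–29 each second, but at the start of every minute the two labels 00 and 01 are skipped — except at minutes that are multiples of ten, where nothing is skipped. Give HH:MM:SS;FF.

Ten DF minutes hold 17982 frames, so frame 2779 lies in block 0 (frames 0–17981) with 2779 frames into that block.
The block's first minute is 1800 frames and the rest 1798 each; 2779 frames reaches minute 1, so 0 × 18 + 1 × 2 = 2 labels have been skipped so far.
Adding those back, label number 2779 + 2 = 2781 at 30 labels/s is 92 s + 21 f = 0 h 1 min 32 s frame 21, i.e. 00:01:32;21.

00:01:32;21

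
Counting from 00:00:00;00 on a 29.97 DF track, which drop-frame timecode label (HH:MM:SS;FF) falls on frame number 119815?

Ten DF minutes hold 17982 frames, so frame 119815 lies in block 6 (frames 107892–125873) with 11923 frames into that block.
The block's first minute is 1800 frames and the rest 1798 each; 11923 frames reaches minute 6, so 6 × 18 + 6 × 2 = 120 labels have been skipped so far.
Adding those back, label number 119815 + 120 = 119935 at 30 labels/s is 3997 s + 25 f = 1 h 6 min 37 s frame 25, i.e. 01:06:37;25.

01:06:37;25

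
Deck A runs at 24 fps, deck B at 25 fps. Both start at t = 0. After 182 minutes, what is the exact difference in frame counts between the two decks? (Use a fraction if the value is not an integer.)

182 min = 10920 s.
A emits 24 × 10920 = 262080 frames; B emits 25 × 10920 = 273000.
Difference = 10920 frames; B is ahead of A.

10920 frames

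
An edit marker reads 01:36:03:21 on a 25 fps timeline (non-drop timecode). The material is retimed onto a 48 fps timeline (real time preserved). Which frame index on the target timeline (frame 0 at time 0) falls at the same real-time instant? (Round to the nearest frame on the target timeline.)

frame 276664

Source frame index: (1×3600 + 36×60 + 3) × 25 + 21 = 144096.
Real time: 144096 / (25) = 144096/25 s.
Target frame: (144096/25) × (48) = 6916608/25 ≈ 276664.320 → 276664.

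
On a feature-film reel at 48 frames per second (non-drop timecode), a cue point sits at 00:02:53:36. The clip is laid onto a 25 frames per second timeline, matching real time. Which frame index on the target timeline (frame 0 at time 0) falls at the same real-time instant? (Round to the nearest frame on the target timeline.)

Source frame index: (0×3600 + 2×60 + 53) × 48 + 36 = 8340.
Real time: 8340 / (48) = 695/4 s.
Target frame: (695/4) × (25) = 17375/4 ≈ 4343.750 → 4344.

frame 4344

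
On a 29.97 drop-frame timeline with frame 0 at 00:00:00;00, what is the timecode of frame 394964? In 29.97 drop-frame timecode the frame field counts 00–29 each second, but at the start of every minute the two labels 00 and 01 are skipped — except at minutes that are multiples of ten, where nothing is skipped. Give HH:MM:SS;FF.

03:39:38;20

Ten DF minutes hold 17982 frames, so frame 394964 lies in block 21 (frames 377622–395603) with 17342 frames into that block.
The block's first minute is 1800 frames and the rest 1798 each; 17342 frames reaches minute 9, so 21 × 18 + 9 × 2 = 396 labels have been skipped so far.
Adding those back, label number 394964 + 396 = 395360 at 30 labels/s is 13178 s + 20 f = 3 h 39 min 38 s frame 20, i.e. 03:39:38;20.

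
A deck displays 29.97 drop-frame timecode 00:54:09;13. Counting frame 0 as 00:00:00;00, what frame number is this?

Complete 10-minute blocks: 5, each 17982 frames → 89910.
Remaining 4 whole minutes in the current block: 1800 + 3 × 1798 = 7194 frames.
Within the current minute: 9 × 30 + 13 − 2 = 281 (labels ;00/;01 skipped at this minute). Total = 89910 + 7194 + 281 = 97385.

97385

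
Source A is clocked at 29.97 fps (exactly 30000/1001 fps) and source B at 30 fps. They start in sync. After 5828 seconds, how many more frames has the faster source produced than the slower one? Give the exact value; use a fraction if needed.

A emits 30000/1001 × 5828 = 174840000/1001 frames; B emits 30 × 5828 = 174840.
Difference = 174840/1001 frames (≈ 174.6653); B is ahead of A.

174840/1001 frames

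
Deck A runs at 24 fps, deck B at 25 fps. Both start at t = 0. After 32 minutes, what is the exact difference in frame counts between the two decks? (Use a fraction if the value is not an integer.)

1920 frames

32 min = 1920 s.
A emits 24 × 1920 = 46080 frames; B emits 25 × 1920 = 48000.
Difference = 1920 frames; B is ahead of A.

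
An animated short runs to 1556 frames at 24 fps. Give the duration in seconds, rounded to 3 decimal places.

Running time = 1556 × 1/24 = 389/6 s ≈ 64.833 s.

64.833 seconds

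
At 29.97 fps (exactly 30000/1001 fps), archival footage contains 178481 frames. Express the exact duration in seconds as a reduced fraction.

178659481/30000 seconds

Running time = 178481 ÷ (30000/1001) = 178481 × 1001/30000 = 178659481/30000 s.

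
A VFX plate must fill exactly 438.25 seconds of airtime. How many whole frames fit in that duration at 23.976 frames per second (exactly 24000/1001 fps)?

10507 frames

Frames = 438.25 × 24000/1001 = 10518000/1001 ≈ 10507.4925.
Complete frames: 10507.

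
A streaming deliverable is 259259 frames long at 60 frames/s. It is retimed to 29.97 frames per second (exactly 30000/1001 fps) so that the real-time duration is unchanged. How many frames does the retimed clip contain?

Target frames = source frames × (target rate / source rate) = 259259 × (30000/1001)/(60) = 259259 × 500/1001 = 129500.

129500 frames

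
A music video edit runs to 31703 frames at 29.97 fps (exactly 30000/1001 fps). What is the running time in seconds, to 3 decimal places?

Running time = 31703 × 1001/30000 = 31734703/30000 s ≈ 1057.823 s.

1057.823 seconds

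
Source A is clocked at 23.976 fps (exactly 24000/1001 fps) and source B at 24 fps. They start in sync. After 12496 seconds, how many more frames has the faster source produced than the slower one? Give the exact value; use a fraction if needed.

27264/91 frames

A emits 24000/1001 × 12496 = 27264000/91 frames; B emits 24 × 12496 = 299904.
Difference = 27264/91 frames (≈ 299.6044); B is ahead of A.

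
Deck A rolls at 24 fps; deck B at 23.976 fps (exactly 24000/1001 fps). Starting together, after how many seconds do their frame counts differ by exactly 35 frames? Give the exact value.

The gap grows by |24000/1001 − 24| = 24/1001 frames per second.
Time for a 35-frame gap: 35 ÷ (24/1001) = 35035/24 s.

35035/24 seconds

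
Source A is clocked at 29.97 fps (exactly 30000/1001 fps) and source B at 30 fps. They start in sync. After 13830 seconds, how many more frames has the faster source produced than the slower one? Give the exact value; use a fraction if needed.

414900/1001 frames

A emits 30000/1001 × 13830 = 414900000/1001 frames; B emits 30 × 13830 = 414900.
Difference = 414900/1001 frames (≈ 414.4855); B is ahead of A.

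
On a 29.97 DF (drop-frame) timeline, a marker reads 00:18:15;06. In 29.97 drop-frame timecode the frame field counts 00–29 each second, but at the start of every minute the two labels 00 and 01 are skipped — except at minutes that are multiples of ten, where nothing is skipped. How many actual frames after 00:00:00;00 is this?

Complete 10-minute blocks: 1, each 17982 frames → 17982.
Remaining 8 whole minutes in the current block: 1800 + 7 × 1798 = 14386 frames.
Within the current minute: 15 × 30 + 6 − 2 = 454 (labels ;00/;01 skipped at this minute). Total = 17982 + 14386 + 454 = 32822.

32822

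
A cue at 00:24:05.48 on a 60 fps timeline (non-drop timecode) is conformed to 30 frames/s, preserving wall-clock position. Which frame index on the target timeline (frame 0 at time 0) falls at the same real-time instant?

Source frame index: (0×3600 + 24×60 + 5) × 60 + 48 = 86748.
Real time: 86748 / (60) = 7229/5 s.
Target frame: (7229/5) × (30) = 43374.

frame 43374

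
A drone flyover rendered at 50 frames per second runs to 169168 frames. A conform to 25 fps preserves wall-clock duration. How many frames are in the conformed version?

84584 frames

Target frames = source frames × (target rate / source rate) = 169168 × (25)/(50) = 169168 × 1/2 = 84584.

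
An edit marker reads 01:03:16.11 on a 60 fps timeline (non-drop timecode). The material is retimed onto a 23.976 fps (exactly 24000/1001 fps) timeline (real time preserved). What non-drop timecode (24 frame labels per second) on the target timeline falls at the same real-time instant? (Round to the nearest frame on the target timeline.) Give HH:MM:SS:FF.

01:03:12:09

Source frame index: (1×3600 + 3×60 + 16) × 60 + 11 = 227771.
Real time: 227771 / (60) = 227771/60 s.
Target frame: (227771/60) × (24000/1001) = 91108400/1001 ≈ 91017.383 → 91017.
At 24 labels/s: frame 91017 → 01:03:12:09.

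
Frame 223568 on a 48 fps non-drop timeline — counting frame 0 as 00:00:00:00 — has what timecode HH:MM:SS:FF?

223568 ÷ 48 = 4657 full seconds, remainder 32 frames.
4657 s = 1 h 17 min 37 s.
Timecode: 01:17:37:32.

01:17:37:32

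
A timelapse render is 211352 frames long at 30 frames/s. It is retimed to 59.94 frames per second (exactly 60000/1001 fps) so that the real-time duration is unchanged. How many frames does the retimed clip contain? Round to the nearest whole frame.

422282 frames

Frames at target rate = 211352 × (60000/1001) / (30) = 422704000/1001 ≈ 422281.718.
Nearest whole frame: 422282.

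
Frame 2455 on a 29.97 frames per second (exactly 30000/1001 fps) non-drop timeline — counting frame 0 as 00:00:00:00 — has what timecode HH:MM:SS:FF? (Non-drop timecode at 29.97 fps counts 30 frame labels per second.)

00:01:21:25

2455 ÷ 30 = 81 full seconds, remainder 25 frames.
81 s = 0 h 1 min 21 s.
Timecode: 00:01:21:25.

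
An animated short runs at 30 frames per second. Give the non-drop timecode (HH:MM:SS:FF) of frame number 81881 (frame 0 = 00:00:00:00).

00:45:29:11

81881 ÷ 30 = 2729 full seconds, remainder 11 frames.
2729 s = 0 h 45 min 29 s.
Timecode: 00:45:29:11.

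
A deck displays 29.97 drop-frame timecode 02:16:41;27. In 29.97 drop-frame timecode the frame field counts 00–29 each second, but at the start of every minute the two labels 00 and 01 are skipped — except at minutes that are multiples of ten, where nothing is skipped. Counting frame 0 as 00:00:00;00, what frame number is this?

Complete 10-minute blocks: 13, each 17982 frames → 233766.
Remaining 6 whole minutes in the current block: 1800 + 5 × 1798 = 10790 frames.
Within the current minute: 41 × 30 + 27 − 2 = 1255 (labels ;00/;01 skipped at this minute). Total = 233766 + 10790 + 1255 = 245811.

245811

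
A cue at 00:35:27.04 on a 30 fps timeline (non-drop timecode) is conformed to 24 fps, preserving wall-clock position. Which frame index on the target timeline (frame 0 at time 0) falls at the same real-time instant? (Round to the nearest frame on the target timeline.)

frame 51051

Source frame index: (0×3600 + 35×60 + 27) × 30 + 4 = 63814.
Real time: 63814 / (30) = 31907/15 s.
Target frame: (31907/15) × (24) = 255256/5 ≈ 51051.200 → 51051.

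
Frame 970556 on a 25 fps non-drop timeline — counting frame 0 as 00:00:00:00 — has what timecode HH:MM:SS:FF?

10:47:02:06

970556 ÷ 25 = 38822 full seconds, remainder 6 frames.
38822 s = 10 h 47 min 2 s.
Timecode: 10:47:02:06.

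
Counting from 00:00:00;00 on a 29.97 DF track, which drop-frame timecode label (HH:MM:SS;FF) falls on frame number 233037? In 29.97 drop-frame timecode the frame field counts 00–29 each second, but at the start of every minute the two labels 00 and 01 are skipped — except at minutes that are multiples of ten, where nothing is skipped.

Each 10-minute DF block holds 10 × 60 × 30 − 9 × 2 = 17982 frames. 233037 ÷ 17982 → 12 full blocks, remainder 17253.
Within the partial block the first minute is 1800 frames and each further minute 1798, so 9 further minute boundaries passed. Total skipped labels = 18 × 12 + 2 × 9 = 234.
Non-drop label index = 233037 + 234 = 233271; at 30 labels/s that is 02:09:35:21, i.e. DF 02:09:35;21.

02:09:35;21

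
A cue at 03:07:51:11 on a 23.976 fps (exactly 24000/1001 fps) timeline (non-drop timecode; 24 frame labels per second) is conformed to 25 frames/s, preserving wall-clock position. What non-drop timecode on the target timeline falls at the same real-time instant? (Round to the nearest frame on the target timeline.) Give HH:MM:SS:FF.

03:08:02:18

Source frame index: (3×3600 + 7×60 + 51) × 24 + 11 = 270515.
Real time: 270515 / (24000/1001) = 54157103/4800 s.
Target frame: (54157103/4800) × (25) = 54157103/192 ≈ 282068.245 → 282068.
At 25 labels/s: frame 282068 → 03:08:02:18.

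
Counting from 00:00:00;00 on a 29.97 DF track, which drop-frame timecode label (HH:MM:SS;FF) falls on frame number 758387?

Each 10-minute DF block holds 10 × 60 × 30 − 9 × 2 = 17982 frames. 758387 ÷ 17982 → 42 full blocks, remainder 3143.
Within the partial block the first minute is 1800 frames and each further minute 1798, so 1 further minute boundary passed. Total skipped labels = 18 × 42 + 2 × 1 = 758.
Non-drop label index = 758387 + 758 = 759145; at 30 labels/s that is 07:01:44:25, i.e. DF 07:01:44;25.

07:01:44;25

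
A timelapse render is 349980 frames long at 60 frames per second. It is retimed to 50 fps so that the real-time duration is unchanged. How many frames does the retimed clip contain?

291650 frames

Target frames = source frames × (target rate / source rate) = 349980 × (50)/(60) = 349980 × 5/6 = 291650.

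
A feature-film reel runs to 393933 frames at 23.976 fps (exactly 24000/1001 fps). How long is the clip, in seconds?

Running time = 393933 / (24000/1001) = 16430.288875 s.

16430.288875 seconds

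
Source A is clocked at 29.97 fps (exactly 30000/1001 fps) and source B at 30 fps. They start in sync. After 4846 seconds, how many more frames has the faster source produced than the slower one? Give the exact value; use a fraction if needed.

A emits 30000/1001 × 4846 = 145380000/1001 frames; B emits 30 × 4846 = 145380.
Difference = 145380/1001 frames (≈ 145.2348); B is ahead of A.

145380/1001 frames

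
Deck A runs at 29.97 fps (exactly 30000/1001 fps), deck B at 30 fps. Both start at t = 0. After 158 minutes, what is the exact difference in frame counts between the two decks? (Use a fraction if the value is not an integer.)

158 min = 9480 s.
A emits 30000/1001 × 9480 = 284400000/1001 frames; B emits 30 × 9480 = 284400.
Difference = 284400/1001 frames (≈ 284.1159); B is ahead of A.

284400/1001 frames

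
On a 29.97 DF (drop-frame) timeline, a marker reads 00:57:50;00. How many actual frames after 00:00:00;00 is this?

As if non-drop at 30 labels/s: (0 × 3600 + 57 × 60 + 50) × 30 + 0 = 104100.
Minute boundaries passed: 57; those not divisible by 10: 57 − 5 = 52; dropped labels = 2 × 52 = 104.
Actual frame index = 104100 − 104 = 103996.

103996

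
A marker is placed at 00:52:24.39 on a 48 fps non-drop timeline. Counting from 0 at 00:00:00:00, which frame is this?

frame 150951

Total seconds to the label: (0 × 3600 + 52 × 60 + 24) = 3144.
Frame index = 3144 × 48 + 39 = 150951.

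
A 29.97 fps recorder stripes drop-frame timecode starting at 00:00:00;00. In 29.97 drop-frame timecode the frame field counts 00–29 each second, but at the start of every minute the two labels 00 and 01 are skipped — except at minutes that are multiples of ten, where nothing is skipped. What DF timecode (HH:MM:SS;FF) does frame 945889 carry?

Each 10-minute DF block holds 10 × 60 × 30 − 9 × 2 = 17982 frames. 945889 ÷ 17982 → 52 full blocks, remainder 10825.
Within the partial block the first minute is 1800 frames and each further minute 1798, so 6 further minute boundaries passed. Total skipped labels = 18 × 52 + 2 × 6 = 948.
Non-drop label index = 945889 + 948 = 946837; at 30 labels/s that is 08:46:01:07, i.e. DF 08:46:01;07.

08:46:01;07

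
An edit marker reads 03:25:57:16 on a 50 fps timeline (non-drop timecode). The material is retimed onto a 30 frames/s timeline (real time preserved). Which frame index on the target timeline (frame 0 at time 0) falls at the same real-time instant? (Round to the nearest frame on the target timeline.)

Source frame index: (3×3600 + 25×60 + 57) × 50 + 16 = 617866.
Real time: 617866 / (50) = 308933/25 s.
Target frame: (308933/25) × (30) = 1853598/5 ≈ 370719.600 → 370720.

frame 370720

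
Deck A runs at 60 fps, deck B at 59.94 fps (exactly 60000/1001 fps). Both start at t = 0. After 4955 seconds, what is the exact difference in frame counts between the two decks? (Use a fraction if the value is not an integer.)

297300/1001 frames

A emits 60 × 4955 = 297300 frames; B emits 60000/1001 × 4955 = 297300000/1001.
Difference = 297300/1001 frames (≈ 297.0030); B is behind A.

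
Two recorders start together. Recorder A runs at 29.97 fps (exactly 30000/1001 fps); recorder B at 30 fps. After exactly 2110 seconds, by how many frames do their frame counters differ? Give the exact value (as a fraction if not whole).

A emits 30000/1001 × 2110 = 63300000/1001 frames; B emits 30 × 2110 = 63300.
Difference = 63300/1001 frames (≈ 63.2368); B is ahead of A.

63300/1001 frames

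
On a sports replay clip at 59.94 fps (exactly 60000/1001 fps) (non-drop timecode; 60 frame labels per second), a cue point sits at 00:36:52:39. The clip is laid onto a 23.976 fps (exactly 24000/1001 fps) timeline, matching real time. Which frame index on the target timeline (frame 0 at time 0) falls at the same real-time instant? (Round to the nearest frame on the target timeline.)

frame 53104

Source frame index: (0×3600 + 36×60 + 52) × 60 + 39 = 132759.
Real time: 132759 / (60000/1001) = 44297253/20000 s.
Target frame: (44297253/20000) × (24000/1001) = 265518/5 ≈ 53103.600 → 53104.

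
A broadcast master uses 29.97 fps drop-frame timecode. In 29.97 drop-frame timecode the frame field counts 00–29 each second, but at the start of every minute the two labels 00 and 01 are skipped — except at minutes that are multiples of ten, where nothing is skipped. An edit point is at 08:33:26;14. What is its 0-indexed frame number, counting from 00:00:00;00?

Complete 10-minute blocks: 51, each 17982 frames → 917082.
Remaining 3 whole minutes in the current block: 1800 + 2 × 1798 = 5396 frames.
Within the current minute: 26 × 30 + 14 − 2 = 792 (labels ;00/;01 skipped at this minute). Total = 917082 + 5396 + 792 = 923270.

923270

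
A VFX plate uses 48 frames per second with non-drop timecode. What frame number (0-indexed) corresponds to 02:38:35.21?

Total seconds to the label: (2 × 3600 + 38 × 60 + 35) = 9515.
Frame index = 9515 × 48 + 21 = 456741.

456741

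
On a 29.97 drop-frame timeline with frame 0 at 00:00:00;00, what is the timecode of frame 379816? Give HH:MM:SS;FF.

Each 10-minute DF block holds 10 × 60 × 30 − 9 × 2 = 17982 frames. 379816 ÷ 17982 → 21 full blocks, remainder 2194.
Within the partial block the first minute is 1800 frames and each further minute 1798, so 1 further minute boundary passed. Total skipped labels = 18 × 21 + 2 × 1 = 380.
Non-drop label index = 379816 + 380 = 380196; at 30 labels/s that is 03:31:13:06, i.e. DF 03:31:13;06.

03:31:13;06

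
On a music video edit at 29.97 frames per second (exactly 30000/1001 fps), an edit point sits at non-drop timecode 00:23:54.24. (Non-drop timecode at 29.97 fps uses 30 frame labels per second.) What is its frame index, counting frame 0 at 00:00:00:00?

43044

Total seconds to the label: (0 × 3600 + 23 × 60 + 54) = 1434.
Frame index = 1434 × 30 + 24 = 43044.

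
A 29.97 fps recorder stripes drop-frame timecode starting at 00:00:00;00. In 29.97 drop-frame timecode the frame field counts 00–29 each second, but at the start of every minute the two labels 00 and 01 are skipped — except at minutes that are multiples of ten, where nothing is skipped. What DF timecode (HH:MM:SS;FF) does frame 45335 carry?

Each 10-minute DF block holds 10 × 60 × 30 − 9 × 2 = 17982 frames. 45335 ÷ 17982 → 2 full blocks, remainder 9371.
Within the partial block the first minute is 1800 frames and each further minute 1798, so 5 further minute boundaries passed. Total skipped labels = 18 × 2 + 2 × 5 = 46.
Non-drop label index = 45335 + 46 = 45381; at 30 labels/s that is 00:25:12:21, i.e. DF 00:25:12;21.

00:25:12;21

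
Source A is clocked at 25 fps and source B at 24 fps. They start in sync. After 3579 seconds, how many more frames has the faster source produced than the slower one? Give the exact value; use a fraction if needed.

3579 frames

A emits 25 × 3579 = 89475 frames; B emits 24 × 3579 = 85896.
Difference = 3579 frames; B is behind A.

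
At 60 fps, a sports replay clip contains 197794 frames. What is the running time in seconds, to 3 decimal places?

Running time = 197794 × 1/60 = 98897/30 s ≈ 3296.567 s.

3296.567 seconds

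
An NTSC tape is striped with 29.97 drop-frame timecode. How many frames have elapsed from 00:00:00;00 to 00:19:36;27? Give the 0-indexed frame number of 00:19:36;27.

35271

As if non-drop at 30 labels/s: (0 × 3600 + 19 × 60 + 36) × 30 + 27 = 35307.
Minute boundaries passed: 19; those not divisible by 10: 19 − 1 = 18; dropped labels = 2 × 18 = 36.
Actual frame index = 35307 − 36 = 35271.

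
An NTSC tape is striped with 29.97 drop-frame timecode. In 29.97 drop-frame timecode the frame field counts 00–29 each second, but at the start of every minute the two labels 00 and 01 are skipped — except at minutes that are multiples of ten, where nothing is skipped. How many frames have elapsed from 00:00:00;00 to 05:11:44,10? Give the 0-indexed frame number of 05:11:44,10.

560570

Complete 10-minute blocks: 31, each 17982 frames → 557442.
Remaining 1 whole minute in the current block: 1800 + 0 × 1798 = 1800 frames.
Within the current minute: 44 × 30 + 10 − 2 = 1328 (labels ;00/;01 skipped at this minute). Total = 557442 + 1800 + 1328 = 560570.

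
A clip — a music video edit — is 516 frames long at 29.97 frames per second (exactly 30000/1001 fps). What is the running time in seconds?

Running time = 516 / (30000/1001) = 17.2172 s.

17.2172 seconds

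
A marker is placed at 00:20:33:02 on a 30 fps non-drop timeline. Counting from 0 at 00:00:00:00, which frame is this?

Total seconds to the label: (0 × 3600 + 20 × 60 + 33) = 1233.
Frame index = 1233 × 30 + 2 = 36992.

36992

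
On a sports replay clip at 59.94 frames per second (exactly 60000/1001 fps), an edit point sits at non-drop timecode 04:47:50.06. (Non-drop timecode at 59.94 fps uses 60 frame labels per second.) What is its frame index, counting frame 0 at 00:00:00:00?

1036206

Total seconds to the label: (4 × 3600 + 47 × 60 + 50) = 17270.
Frame index = 17270 × 60 + 6 = 1036206.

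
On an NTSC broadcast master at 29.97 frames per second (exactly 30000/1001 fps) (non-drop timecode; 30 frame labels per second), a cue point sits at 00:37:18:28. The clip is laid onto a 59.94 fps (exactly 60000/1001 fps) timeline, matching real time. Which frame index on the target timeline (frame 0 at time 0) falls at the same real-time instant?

Source frame index: (0×3600 + 37×60 + 18) × 30 + 28 = 67168.
Real time: 67168 / (30000/1001) = 4202198/1875 s.
Target frame: (4202198/1875) × (60000/1001) = 134336.

frame 134336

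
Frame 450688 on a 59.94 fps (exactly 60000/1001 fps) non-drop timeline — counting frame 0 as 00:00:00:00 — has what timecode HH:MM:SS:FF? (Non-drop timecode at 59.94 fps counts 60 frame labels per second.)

02:05:11:28

450688 ÷ 60 = 7511 full seconds, remainder 28 frames.
7511 s = 2 h 5 min 11 s.
Timecode: 02:05:11:28.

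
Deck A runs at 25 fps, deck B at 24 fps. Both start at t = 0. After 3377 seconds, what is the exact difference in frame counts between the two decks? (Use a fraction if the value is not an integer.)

3377 frames

A emits 25 × 3377 = 84425 frames; B emits 24 × 3377 = 81048.
Difference = 3377 frames; B is behind A.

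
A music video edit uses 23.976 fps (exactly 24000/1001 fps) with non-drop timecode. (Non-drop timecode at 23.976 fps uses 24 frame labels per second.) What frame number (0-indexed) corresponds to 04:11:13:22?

Total seconds to the label: (4 × 3600 + 11 × 60 + 13) = 15073.
Frame index = 15073 × 24 + 22 = 361774.

frame 361774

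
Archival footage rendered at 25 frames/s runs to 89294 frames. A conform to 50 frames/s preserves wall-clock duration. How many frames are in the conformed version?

Target frames = source frames × (target rate / source rate) = 89294 × (50)/(25) = 89294 × 2 = 178588.

178588 frames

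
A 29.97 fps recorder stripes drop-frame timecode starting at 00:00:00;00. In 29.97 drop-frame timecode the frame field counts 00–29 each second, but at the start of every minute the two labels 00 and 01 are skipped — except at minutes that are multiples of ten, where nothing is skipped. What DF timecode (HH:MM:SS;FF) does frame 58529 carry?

00:32:32;27

Ten DF minutes hold 17982 frames, so frame 58529 lies in block 3 (frames 53946–71927) with 4583 frames into that block.
The block's first minute is 1800 frames and the rest 1798 each; 4583 frames reaches minute 2, so 3 × 18 + 2 × 2 = 58 labels have been skipped so far.
Adding those back, label number 58529 + 58 = 58587 at 30 labels/s is 1952 s + 27 f = 0 h 32 min 32 s frame 27, i.e. 00:32:32;27.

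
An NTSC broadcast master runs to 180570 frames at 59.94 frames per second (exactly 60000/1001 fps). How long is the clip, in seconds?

3012.5095 seconds

Running time = 180570 / (60000/1001) = 3012.5095 s.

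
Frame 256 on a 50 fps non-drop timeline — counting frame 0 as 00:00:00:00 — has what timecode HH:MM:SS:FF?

00:00:05:06

256 ÷ 50 = 5 full seconds, remainder 6 frames.
5 s = 0 h 0 min 5 s.
Timecode: 00:00:05:06.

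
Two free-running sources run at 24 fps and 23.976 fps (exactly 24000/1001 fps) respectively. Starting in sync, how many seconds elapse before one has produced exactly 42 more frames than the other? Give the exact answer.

The gap grows by |24000/1001 − 24| = 24/1001 frames per second.
Time for a 42-frame gap: 42 ÷ (24/1001) = 1751.75 s.

1751.75 seconds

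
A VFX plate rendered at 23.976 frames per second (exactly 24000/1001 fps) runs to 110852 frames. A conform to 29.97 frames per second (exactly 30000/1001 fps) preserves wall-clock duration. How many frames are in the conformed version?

138565 frames

Target frames = source frames × (target rate / source rate) = 110852 × (30000/1001)/(24000/1001) = 110852 × 5/4 = 138565.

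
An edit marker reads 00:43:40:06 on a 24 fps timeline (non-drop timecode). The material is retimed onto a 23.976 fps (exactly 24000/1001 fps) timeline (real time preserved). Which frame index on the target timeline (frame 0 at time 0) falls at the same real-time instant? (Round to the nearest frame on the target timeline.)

frame 62823

Source frame index: (0×3600 + 43×60 + 40) × 24 + 6 = 62886.
Real time: 62886 / (24) = 10481/4 s.
Target frame: (10481/4) × (24000/1001) = 62886000/1001 ≈ 62823.177 → 62823.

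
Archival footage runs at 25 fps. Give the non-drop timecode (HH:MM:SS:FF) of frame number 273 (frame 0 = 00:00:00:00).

00:00:10:23

273 ÷ 25 = 10 full seconds, remainder 23 frames.
10 s = 0 h 0 min 10 s.
Timecode: 00:00:10:23.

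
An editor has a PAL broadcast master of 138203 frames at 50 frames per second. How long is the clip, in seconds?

2764.06 seconds

Running time = 138203 / (50) = 2764.06 s.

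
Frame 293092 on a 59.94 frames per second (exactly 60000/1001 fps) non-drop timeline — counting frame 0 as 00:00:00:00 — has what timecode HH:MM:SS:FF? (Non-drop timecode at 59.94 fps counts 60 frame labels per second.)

293092 ÷ 60 = 4884 full seconds, remainder 52 frames.
4884 s = 1 h 21 min 24 s.
Timecode: 01:21:24:52.

01:21:24:52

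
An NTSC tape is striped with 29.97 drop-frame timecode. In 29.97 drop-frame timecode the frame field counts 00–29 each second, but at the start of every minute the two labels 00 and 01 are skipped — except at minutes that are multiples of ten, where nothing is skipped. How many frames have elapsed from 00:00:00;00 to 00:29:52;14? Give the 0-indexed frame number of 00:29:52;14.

Complete 10-minute blocks: 2, each 17982 frames → 35964.
Remaining 9 whole minutes in the current block: 1800 + 8 × 1798 = 16184 frames.
Within the current minute: 52 × 30 + 14 − 2 = 1572 (labels ;00/;01 skipped at this minute). Total = 35964 + 16184 + 1572 = 53720.

53720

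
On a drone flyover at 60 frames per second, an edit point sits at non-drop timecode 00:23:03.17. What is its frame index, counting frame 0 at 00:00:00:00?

Total seconds to the label: (0 × 3600 + 23 × 60 + 3) = 1383.
Frame index = 1383 × 60 + 17 = 82997.

82997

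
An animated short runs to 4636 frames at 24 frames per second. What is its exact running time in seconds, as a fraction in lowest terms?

Running time = 4636 ÷ (24) = 4636 × 1/24 = 1159/6 s.

1159/6 seconds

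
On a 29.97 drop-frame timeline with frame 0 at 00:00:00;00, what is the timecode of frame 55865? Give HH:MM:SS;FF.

00:31:04;01

Each 10-minute DF block holds 10 × 60 × 30 − 9 × 2 = 17982 frames. 55865 ÷ 17982 → 3 full blocks, remainder 1919.
Within the partial block the first minute is 1800 frames and each further minute 1798, so 1 further minute boundary passed. Total skipped labels = 18 × 3 + 2 × 1 = 56.
Non-drop label index = 55865 + 56 = 55921; at 30 labels/s that is 00:31:04:01, i.e. DF 00:31:04;01.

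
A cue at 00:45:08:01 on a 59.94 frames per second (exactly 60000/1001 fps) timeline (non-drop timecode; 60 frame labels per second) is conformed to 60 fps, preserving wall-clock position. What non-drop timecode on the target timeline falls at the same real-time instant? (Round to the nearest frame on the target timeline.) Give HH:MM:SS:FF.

Source frame index: (0×3600 + 45×60 + 8) × 60 + 1 = 162481.
Real time: 162481 / (60000/1001) = 162643481/60000 s.
Target frame: (162643481/60000) × (60) = 162643481/1000 ≈ 162643.481 → 162643.
At 60 labels/s: frame 162643 → 00:45:10:43.

00:45:10:43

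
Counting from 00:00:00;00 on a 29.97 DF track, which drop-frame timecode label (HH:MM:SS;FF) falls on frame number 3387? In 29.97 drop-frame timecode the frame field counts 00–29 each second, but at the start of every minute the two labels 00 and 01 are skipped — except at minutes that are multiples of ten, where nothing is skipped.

Ten DF minutes hold 17982 frames, so frame 3387 lies in block 0 (frames 0–17981) with 3387 frames into that block.
The block's first minute is 1800 frames and the rest 1798 each; 3387 frames reaches minute 1, so 0 × 18 + 1 × 2 = 2 labels have been skipped so far.
Adding those back, label number 3387 + 2 = 3389 at 30 labels/s is 112 s + 29 f = 0 h 1 min 52 s frame 29, i.e. 00:01:52;29.

00:01:52;29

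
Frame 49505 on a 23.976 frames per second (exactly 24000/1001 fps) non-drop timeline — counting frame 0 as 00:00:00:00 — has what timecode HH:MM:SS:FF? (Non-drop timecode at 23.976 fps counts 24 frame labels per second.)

49505 ÷ 24 = 2062 full seconds, remainder 17 frames.
2062 s = 0 h 34 min 22 s.
Timecode: 00:34:22:17.

00:34:22:17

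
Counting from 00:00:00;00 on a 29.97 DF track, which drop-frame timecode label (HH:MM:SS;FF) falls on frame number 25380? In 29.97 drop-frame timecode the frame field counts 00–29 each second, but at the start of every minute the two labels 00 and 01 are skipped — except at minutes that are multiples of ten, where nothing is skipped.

00:14:06;26

Ten DF minutes hold 17982 frames, so frame 25380 lies in block 1 (frames 17982–35963) with 7398 frames into that block.
The block's first minute is 1800 frames and the rest 1798 each; 7398 frames reaches minute 4, so 1 × 18 + 4 × 2 = 26 labels have been skipped so far.
Adding those back, label number 25380 + 26 = 25406 at 30 labels/s is 846 s + 26 f = 0 h 14 min 6 s frame 26, i.e. 00:14:06;26.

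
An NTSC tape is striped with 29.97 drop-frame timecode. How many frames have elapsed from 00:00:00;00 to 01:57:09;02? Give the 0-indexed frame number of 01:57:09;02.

210660

Complete 10-minute blocks: 11, each 17982 frames → 197802.
Remaining 7 whole minutes in the current block: 1800 + 6 × 1798 = 12588 frames.
Within the current minute: 9 × 30 + 2 − 2 = 270 (labels ;00/;01 skipped at this minute). Total = 197802 + 12588 + 270 = 210660.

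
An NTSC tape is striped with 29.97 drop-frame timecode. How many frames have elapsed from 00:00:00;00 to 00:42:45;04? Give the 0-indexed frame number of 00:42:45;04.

Complete 10-minute blocks: 4, each 17982 frames → 71928.
Remaining 2 whole minutes in the current block: 1800 + 1 × 1798 = 3598 frames.
Within the current minute: 45 × 30 + 4 − 2 = 1352 (labels ;00/;01 skipped at this minute). Total = 71928 + 3598 + 1352 = 76878.

76878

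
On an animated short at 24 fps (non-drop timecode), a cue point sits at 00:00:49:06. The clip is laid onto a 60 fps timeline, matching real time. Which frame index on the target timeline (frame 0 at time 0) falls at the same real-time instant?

frame 2955

Source frame index: (0×3600 + 0×60 + 49) × 24 + 6 = 1182.
Real time: 1182 / (24) = 197/4 s.
Target frame: (197/4) × (60) = 2955.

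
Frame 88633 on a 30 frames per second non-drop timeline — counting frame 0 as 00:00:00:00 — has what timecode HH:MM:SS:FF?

88633 ÷ 30 = 2954 full seconds, remainder 13 frames.
2954 s = 0 h 49 min 14 s.
Timecode: 00:49:14:13.

00:49:14:13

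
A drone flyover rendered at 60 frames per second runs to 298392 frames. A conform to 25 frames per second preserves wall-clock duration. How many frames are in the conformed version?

124330 frames

Target frames = source frames × (target rate / source rate) = 298392 × (25)/(60) = 298392 × 5/12 = 124330.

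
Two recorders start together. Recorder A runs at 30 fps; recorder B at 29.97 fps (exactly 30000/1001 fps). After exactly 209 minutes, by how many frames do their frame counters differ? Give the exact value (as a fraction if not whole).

209 min = 12540 s.
A emits 30 × 12540 = 376200 frames; B emits 30000/1001 × 12540 = 34200000/91.
Difference = 34200/91 frames (≈ 375.8242); B is behind A.

34200/91 frames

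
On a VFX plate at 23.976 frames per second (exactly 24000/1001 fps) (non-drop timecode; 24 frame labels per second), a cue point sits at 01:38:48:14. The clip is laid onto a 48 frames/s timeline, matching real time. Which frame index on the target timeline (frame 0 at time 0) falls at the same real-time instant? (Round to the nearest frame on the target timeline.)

Source frame index: (1×3600 + 38×60 + 48) × 24 + 14 = 142286.
Real time: 142286 / (24000/1001) = 71214143/12000 s.
Target frame: (71214143/12000) × (48) = 71214143/250 ≈ 284856.572 → 284857.

frame 284857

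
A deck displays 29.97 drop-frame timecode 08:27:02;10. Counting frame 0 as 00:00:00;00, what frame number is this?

911756

As if non-drop at 30 labels/s: (8 × 3600 + 27 × 60 + 2) × 30 + 10 = 912670.
Minute boundaries passed: 507; those not divisible by 10: 507 − 50 = 457; dropped labels = 2 × 457 = 914.
Actual frame index = 912670 − 914 = 911756.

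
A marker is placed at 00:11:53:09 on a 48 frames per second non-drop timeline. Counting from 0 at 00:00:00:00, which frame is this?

34233

Total seconds to the label: (0 × 3600 + 11 × 60 + 53) = 713.
Frame index = 713 × 48 + 9 = 34233.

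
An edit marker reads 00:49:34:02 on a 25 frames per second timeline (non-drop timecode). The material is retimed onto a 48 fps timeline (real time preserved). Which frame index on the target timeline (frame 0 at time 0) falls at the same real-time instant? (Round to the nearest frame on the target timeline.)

frame 142756

Source frame index: (0×3600 + 49×60 + 34) × 25 + 2 = 74352.
Real time: 74352 / (25) = 74352/25 s.
Target frame: (74352/25) × (48) = 3568896/25 ≈ 142755.840 → 142756.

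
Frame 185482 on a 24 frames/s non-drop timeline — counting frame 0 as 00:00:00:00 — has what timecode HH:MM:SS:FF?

185482 ÷ 24 = 7728 full seconds, remainder 10 frames.
7728 s = 2 h 8 min 48 s.
Timecode: 02:08:48:10.

02:08:48:10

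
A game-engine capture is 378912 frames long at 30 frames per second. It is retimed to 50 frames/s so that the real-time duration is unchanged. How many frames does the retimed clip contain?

631520 frames

Target frames = source frames × (target rate / source rate) = 378912 × (50)/(30) = 378912 × 5/3 = 631520.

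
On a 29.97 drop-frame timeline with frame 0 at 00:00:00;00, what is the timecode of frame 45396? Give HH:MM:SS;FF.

Each 10-minute DF block holds 10 × 60 × 30 − 9 × 2 = 17982 frames. 45396 ÷ 17982 → 2 full blocks, remainder 9432.
Within the partial block the first minute is 1800 frames and each further minute 1798, so 5 further minute boundaries passed. Total skipped labels = 18 × 2 + 2 × 5 = 46.
Non-drop label index = 45396 + 46 = 45442; at 30 labels/s that is 00:25:14:22, i.e. DF 00:25:14;22.

00:25:14;22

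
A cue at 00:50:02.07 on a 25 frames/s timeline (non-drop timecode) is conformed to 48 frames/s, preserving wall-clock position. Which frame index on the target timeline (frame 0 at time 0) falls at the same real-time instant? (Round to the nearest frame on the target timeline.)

Source frame index: (0×3600 + 50×60 + 2) × 25 + 7 = 75057.
Real time: 75057 / (25) = 75057/25 s.
Target frame: (75057/25) × (48) = 3602736/25 ≈ 144109.440 → 144109.

frame 144109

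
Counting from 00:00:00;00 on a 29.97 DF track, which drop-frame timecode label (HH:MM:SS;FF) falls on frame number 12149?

00:06:45;11

Ten DF minutes hold 17982 frames, so frame 12149 lies in block 0 (frames 0–17981) with 12149 frames into that block.
The block's first minute is 1800 frames and the rest 1798 each; 12149 frames reaches minute 6, so 0 × 18 + 6 × 2 = 12 labels have been skipped so far.
Adding those back, label number 12149 + 12 = 12161 at 30 labels/s is 405 s + 11 f = 0 h 6 min 45 s frame 11, i.e. 00:06:45;11.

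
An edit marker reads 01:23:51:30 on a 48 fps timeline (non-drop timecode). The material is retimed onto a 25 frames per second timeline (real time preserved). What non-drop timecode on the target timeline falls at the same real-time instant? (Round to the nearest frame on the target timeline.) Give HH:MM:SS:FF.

Source frame index: (1×3600 + 23×60 + 51) × 48 + 30 = 241518.
Real time: 241518 / (48) = 40253/8 s.
Target frame: (40253/8) × (25) = 1006325/8 ≈ 125790.625 → 125791.
At 25 labels/s: frame 125791 → 01:23:51:16.

01:23:51:16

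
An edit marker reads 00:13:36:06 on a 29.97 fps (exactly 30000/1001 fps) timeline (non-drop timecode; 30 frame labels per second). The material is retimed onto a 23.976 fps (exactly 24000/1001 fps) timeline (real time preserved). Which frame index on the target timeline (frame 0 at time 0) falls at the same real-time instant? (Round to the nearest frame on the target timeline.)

Source frame index: (0×3600 + 13×60 + 36) × 30 + 6 = 24486.
Real time: 24486 / (30000/1001) = 4085081/5000 s.
Target frame: (4085081/5000) × (24000/1001) = 97944/5 ≈ 19588.800 → 19589.

frame 19589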